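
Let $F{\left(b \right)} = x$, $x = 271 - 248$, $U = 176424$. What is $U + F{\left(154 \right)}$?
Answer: $176447$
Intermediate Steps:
$x = 23$
$F{\left(b \right)} = 23$
$U + F{\left(154 \right)} = 176424 + 23 = 176447$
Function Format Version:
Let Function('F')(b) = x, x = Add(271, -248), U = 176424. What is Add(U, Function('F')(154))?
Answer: 176447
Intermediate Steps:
x = 23
Function('F')(b) = 23
Add(U, Function('F')(154)) = Add(176424, 23) = 176447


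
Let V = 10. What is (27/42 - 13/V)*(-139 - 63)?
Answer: 4646/35 ≈ 132.74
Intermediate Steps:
(27/42 - 13/V)*(-139 - 63) = (27/42 - 13/10)*(-139 - 63) = (27*(1/42) - 13*1/10)*(-202) = (9/14 - 13/10)*(-202) = -23/35*(-202) = 4646/35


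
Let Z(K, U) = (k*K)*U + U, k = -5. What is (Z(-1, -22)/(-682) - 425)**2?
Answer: 173422561/961 ≈ 1.8046e+5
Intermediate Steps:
Z(K, U) = U - 5*K*U (Z(K, U) = (-5*K)*U + U = -5*K*U + U = U - 5*K*U)
(Z(-1, -22)/(-682) - 425)**2 = (-22*(1 - 5*(-1))/(-682) - 425)**2 = (-22*(1 + 5)*(-1/682) - 425)**2 = (-22*6*(-1/682) - 425)**2 = (-132*(-1/682) - 425)**2 = (6/31 - 425)**2 = (-13169/31)**2 = 173422561/961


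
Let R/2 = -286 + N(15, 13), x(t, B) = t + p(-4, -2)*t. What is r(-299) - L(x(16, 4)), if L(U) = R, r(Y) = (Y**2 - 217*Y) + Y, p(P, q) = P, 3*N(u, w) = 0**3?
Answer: 154557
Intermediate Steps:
N(u, w) = 0 (N(u, w) = (1/3)*0**3 = (1/3)*0 = 0)
x(t, B) = -3*t (x(t, B) = t - 4*t = -3*t)
r(Y) = Y**2 - 216*Y
R = -572 (R = 2*(-286 + 0) = 2*(-286) = -572)
L(U) = -572
r(-299) - L(x(16, 4)) = -299*(-216 - 299) - 1*(-572) = -299*(-515) + 572 = 153985 + 572 = 154557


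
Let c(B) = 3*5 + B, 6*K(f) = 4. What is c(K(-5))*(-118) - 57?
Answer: -5717/3 ≈ -1905.7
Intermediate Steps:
K(f) = 2/3 (K(f) = (1/6)*4 = 2/3)
c(B) = 15 + B
c(K(-5))*(-118) - 57 = (15 + 2/3)*(-118) - 57 = (47/3)*(-118) - 57 = -5546/3 - 57 = -5717/3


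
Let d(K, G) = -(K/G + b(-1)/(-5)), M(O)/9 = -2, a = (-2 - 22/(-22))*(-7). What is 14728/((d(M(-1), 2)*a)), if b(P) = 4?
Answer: 10520/49 ≈ 214.69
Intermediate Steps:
a = 7 (a = (-2 - 22*(-1/22))*(-7) = (-2 + 1)*(-7) = -1*(-7) = 7)
M(O) = -18 (M(O) = 9*(-2) = -18)
d(K, G) = ⅘ - K/G (d(K, G) = -(K/G + 4/(-5)) = -(K/G + 4*(-⅕)) = -(K/G - ⅘) = -(-⅘ + K/G) = ⅘ - K/G)
14728/((d(M(-1), 2)*a)) = 14728/(((⅘ - 1*(-18)/2)*7)) = 14728/(((⅘ - 1*(-18)*½)*7)) = 14728/(((⅘ + 9)*7)) = 14728/(((49/5)*7)) = 14728/(343/5) = 14728*(5/343) = 10520/49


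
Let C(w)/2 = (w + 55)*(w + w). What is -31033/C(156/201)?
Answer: -139307137/777296 ≈ -179.22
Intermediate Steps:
C(w) = 4*w*(55 + w) (C(w) = 2*((w + 55)*(w + w)) = 2*((55 + w)*(2*w)) = 2*(2*w*(55 + w)) = 4*w*(55 + w))
-31033/C(156/201) = -31033*67/(208*(55 + 156/201)) = -31033*67/(208*(55 + 156*(1/201))) = -31033*67/(208*(55 + 52/67)) = -31033/(4*(52/67)*(3737/67)) = -31033/777296/4489 = -31033*4489/777296 = -139307137/777296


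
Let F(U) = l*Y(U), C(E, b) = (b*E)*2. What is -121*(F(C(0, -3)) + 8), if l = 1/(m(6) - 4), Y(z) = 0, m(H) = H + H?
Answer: -968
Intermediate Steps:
m(H) = 2*H
l = ⅛ (l = 1/(2*6 - 4) = 1/(12 - 4) = 1/8 = ⅛ ≈ 0.12500)
C(E, b) = 2*E*b (C(E, b) = (E*b)*2 = 2*E*b)
F(U) = 0 (F(U) = (⅛)*0 = 0)
-121*(F(C(0, -3)) + 8) = -121*(0 + 8) = -121*8 = -968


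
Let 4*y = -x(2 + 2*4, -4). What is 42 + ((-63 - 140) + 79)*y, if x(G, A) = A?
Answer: -82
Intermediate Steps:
y = 1 (y = (-1*(-4))/4 = (¼)*4 = 1)
42 + ((-63 - 140) + 79)*y = 42 + ((-63 - 140) + 79)*1 = 42 + (-203 + 79)*1 = 42 - 124*1 = 42 - 124 = -82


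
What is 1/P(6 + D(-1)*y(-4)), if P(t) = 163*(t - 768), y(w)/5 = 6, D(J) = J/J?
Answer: -1/119316 ≈ -8.3811e-6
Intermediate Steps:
D(J) = 1
y(w) = 30 (y(w) = 5*6 = 30)
P(t) = -125184 + 163*t (P(t) = 163*(-768 + t) = -125184 + 163*t)
1/P(6 + D(-1)*y(-4)) = 1/(-125184 + 163*(6 + 1*30)) = 1/(-125184 + 163*(6 + 30)) = 1/(-125184 + 163*36) = 1/(-125184 + 5868) = 1/(-119316) = -1/119316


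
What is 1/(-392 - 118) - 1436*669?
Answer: -489948841/510 ≈ -9.6068e+5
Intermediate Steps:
1/(-392 - 118) - 1436*669 = 1/(-510) - 960684 = -1/510 - 960684 = -489948841/510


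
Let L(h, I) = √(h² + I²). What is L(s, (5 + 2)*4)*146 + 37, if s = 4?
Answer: 37 + 2920*√2 ≈ 4166.5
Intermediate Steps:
L(h, I) = √(I² + h²)
L(s, (5 + 2)*4)*146 + 37 = √(((5 + 2)*4)² + 4²)*146 + 37 = √((7*4)² + 16)*146 + 37 = √(28² + 16)*146 + 37 = √(784 + 16)*146 + 37 = √800*146 + 37 = (20*√2)*146 + 37 = 2920*√2 + 37 = 37 + 2920*√2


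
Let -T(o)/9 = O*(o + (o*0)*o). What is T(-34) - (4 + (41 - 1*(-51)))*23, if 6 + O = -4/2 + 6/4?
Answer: -4197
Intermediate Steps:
O = -13/2 (O = -6 + (-4/2 + 6/4) = -6 + (-4*½ + 6*(¼)) = -6 + (-2 + 3/2) = -6 - ½ = -13/2 ≈ -6.5000)
T(o) = 117*o/2 (T(o) = -(-117)*(o + (o*0)*o)/2 = -(-117)*(o + 0*o)/2 = -(-117)*(o + 0)/2 = -(-117)*o/2 = 117*o/2)
T(-34) - (4 + (41 - 1*(-51)))*23 = (117/2)*(-34) - (4 + (41 - 1*(-51)))*23 = -1989 - (4 + (41 + 51))*23 = -1989 - (4 + 92)*23 = -1989 - 96*23 = -1989 - 1*2208 = -1989 - 2208 = -4197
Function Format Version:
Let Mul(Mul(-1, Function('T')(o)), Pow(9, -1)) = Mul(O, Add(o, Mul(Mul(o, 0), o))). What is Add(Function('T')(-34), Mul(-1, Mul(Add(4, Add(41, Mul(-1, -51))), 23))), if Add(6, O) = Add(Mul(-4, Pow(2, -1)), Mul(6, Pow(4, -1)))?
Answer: -4197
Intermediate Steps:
O = Rational(-13, 2) (O = Add(-6, Add(Mul(-4, Pow(2, -1)), Mul(6, Pow(4, -1)))) = Add(-6, Add(Mul(-4, Rational(1, 2)), Mul(6, Rational(1, 4)))) = Add(-6, Add(-2, Rational(3, 2))) = Add(-6, Rational(-1, 2)) = Rational(-13, 2) ≈ -6.5000)
Function('T')(o) = Mul(Rational(117, 2), o) (Function('T')(o) = Mul(-9, Mul(Rational(-13, 2), Add(o, Mul(Mul(o, 0), o)))) = Mul(-9, Mul(Rational(-13, 2), Add(o, Mul(0, o)))) = Mul(-9, Mul(Rational(-13, 2), Add(o, 0))) = Mul(-9, Mul(Rational(-13, 2), o)) = Mul(Rational(117, 2), o))
Add(Function('T')(-34), Mul(-1, Mul(Add(4, Add(41, Mul(-1, -51))), 23))) = Add(Mul(Rational(117, 2), -34), Mul(-1, Mul(Add(4, Add(41, Mul(-1, -51))), 23))) = Add(-1989, Mul(-1, Mul(Add(4, Add(41, 51)), 23))) = Add(-1989, Mul(-1, Mul(Add(4, 92), 23))) = Add(-1989, Mul(-1, Mul(96, 23))) = Add(-1989, Mul(-1, 2208)) = Add(-1989, -2208) = -4197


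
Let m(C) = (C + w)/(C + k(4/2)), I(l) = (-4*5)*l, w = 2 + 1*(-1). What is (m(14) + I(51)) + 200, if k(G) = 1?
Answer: -819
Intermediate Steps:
w = 1 (w = 2 - 1 = 1)
I(l) = -20*l
m(C) = 1 (m(C) = (C + 1)/(C + 1) = (1 + C)/(1 + C) = 1)
(m(14) + I(51)) + 200 = (1 - 20*51) + 200 = (1 - 1020) + 200 = -1019 + 200 = -819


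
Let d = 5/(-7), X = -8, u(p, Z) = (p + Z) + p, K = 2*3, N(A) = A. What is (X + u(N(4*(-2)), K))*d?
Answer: 90/7 ≈ 12.857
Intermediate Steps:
K = 6
u(p, Z) = Z + 2*p (u(p, Z) = (Z + p) + p = Z + 2*p)
d = -5/7 (d = 5*(-⅐) = -5/7 ≈ -0.71429)
(X + u(N(4*(-2)), K))*d = (-8 + (6 + 2*(4*(-2))))*(-5/7) = (-8 + (6 + 2*(-8)))*(-5/7) = (-8 + (6 - 16))*(-5/7) = (-8 - 10)*(-5/7) = -18*(-5/7) = 90/7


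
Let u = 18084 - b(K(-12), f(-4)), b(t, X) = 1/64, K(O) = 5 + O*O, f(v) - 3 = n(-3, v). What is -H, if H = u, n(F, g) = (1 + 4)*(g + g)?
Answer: -1157375/64 ≈ -18084.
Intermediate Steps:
n(F, g) = 10*g (n(F, g) = 5*(2*g) = 10*g)
f(v) = 3 + 10*v
K(O) = 5 + O**2
b(t, X) = 1/64
u = 1157375/64 (u = 18084 - 1*1/64 = 18084 - 1/64 = 1157375/64 ≈ 18084.)
H = 1157375/64 ≈ 18084.
-H = -1*1157375/64 = -1157375/64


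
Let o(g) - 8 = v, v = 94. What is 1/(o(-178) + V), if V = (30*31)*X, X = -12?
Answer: -1/11058 ≈ -9.0432e-5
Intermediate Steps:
o(g) = 102 (o(g) = 8 + 94 = 102)
V = -11160 (V = (30*31)*(-12) = 930*(-12) = -11160)
1/(o(-178) + V) = 1/(102 - 11160) = 1/(-11058) = -1/11058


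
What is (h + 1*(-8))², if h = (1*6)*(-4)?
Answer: 1024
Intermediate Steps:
h = -24 (h = 6*(-4) = -24)
(h + 1*(-8))² = (-24 + 1*(-8))² = (-24 - 8)² = (-32)² = 1024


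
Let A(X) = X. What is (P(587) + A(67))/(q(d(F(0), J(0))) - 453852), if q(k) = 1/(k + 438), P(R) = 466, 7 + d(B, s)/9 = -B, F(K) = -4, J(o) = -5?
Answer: -219063/186533171 ≈ -0.0011744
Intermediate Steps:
d(B, s) = -63 - 9*B (d(B, s) = -63 + 9*(-B) = -63 - 9*B)
q(k) = 1/(438 + k)
(P(587) + A(67))/(q(d(F(0), J(0))) - 453852) = (466 + 67)/(1/(438 + (-63 - 9*(-4))) - 453852) = 533/(1/(438 + (-63 + 36)) - 453852) = 533/(1/(438 - 27) - 453852) = 533/(1/411 - 453852) = 533/(-186533171/411) = 533*(-411/186533171) = -219063/186533171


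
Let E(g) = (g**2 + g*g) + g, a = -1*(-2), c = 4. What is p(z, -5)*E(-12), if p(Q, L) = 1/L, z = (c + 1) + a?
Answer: -276/5 ≈ -55.200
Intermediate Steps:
a = 2
E(g) = g + 2*g**2 (E(g) = (g**2 + g**2) + g = 2*g**2 + g = g + 2*g**2)
z = 7 (z = (4 + 1) + 2 = 5 + 2 = 7)
p(z, -5)*E(-12) = (-12*(1 + 2*(-12)))/(-5) = -(-12)*(1 - 24)/5 = -(-12)*(-23)/5 = -1/5*276 = -276/5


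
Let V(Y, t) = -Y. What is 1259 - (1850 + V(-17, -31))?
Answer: -608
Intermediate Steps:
1259 - (1850 + V(-17, -31)) = 1259 - (1850 - 1*(-17)) = 1259 - (1850 + 17) = 1259 - 1*1867 = 1259 - 1867 = -608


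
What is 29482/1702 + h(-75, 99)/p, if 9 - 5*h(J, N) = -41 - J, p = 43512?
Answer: 17335301/1000776 ≈ 17.322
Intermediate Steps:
h(J, N) = 10 + J/5 (h(J, N) = 9/5 - (-41 - J)/5 = 9/5 + (41/5 + J/5) = 10 + J/5)
29482/1702 + h(-75, 99)/p = 29482/1702 + (10 + (⅕)*(-75))/43512 = 29482*(1/1702) + (10 - 15)*(1/43512) = 14741/851 - 5*1/43512 = 14741/851 - 5/43512 = 17335301/1000776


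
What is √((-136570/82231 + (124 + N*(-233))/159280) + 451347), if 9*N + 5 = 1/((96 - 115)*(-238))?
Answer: √890607286178699754496215136096190/44421031605720 ≈ 671.82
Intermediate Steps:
N = -22609/40698 (N = -5/9 + (1/((96 - 115)*(-238)))/9 = -5/9 + (-1/238/(-19))/9 = -5/9 + (-1/19*(-1/238))/9 = -5/9 + (⅑)*(1/4522) = -5/9 + 1/40698 = -22609/40698 ≈ -0.55553)
√((-136570/82231 + (124 + N*(-233))/159280) + 451347) = √((-136570/82231 + (124 - 22609/40698*(-233))/159280) + 451347) = √((-136570*1/82231 + (124 + 5267897/40698)*(1/159280)) + 451347) = √((-136570/82231 + (10314449/40698)*(1/159280)) + 451347) = √((-136570/82231 + 10314449/6482377440) + 451347) = √(-884450119525081/533052379268640 + 451347) = √(240590707775643332999/533052379268640) = √890607286178699754496215136096190/44421031605720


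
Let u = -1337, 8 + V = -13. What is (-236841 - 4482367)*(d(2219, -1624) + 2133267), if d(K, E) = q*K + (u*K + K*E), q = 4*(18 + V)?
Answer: 21065695054560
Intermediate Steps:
V = -21 (V = -8 - 13 = -21)
q = -12 (q = 4*(18 - 21) = 4*(-3) = -12)
d(K, E) = -1349*K + E*K (d(K, E) = -12*K + (-1337*K + K*E) = -12*K + (-1337*K + E*K) = -1349*K + E*K)
(-236841 - 4482367)*(d(2219, -1624) + 2133267) = (-236841 - 4482367)*(2219*(-1349 - 1624) + 2133267) = -4719208*(2219*(-2973) + 2133267) = -4719208*(-6597087 + 2133267) = -4719208*(-4463820) = 21065695054560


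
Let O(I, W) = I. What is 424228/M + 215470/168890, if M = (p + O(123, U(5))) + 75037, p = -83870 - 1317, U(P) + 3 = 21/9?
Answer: -6948734923/169346003 ≈ -41.033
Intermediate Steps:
U(P) = -⅔ (U(P) = -3 + 21/9 = -3 + 21*(⅑) = -3 + 7/3 = -⅔)
p = -85187
M = -10027 (M = (-85187 + 123) + 75037 = -85064 + 75037 = -10027)
424228/M + 215470/168890 = 424228/(-10027) + 215470/168890 = 424228*(-1/10027) + 215470*(1/168890) = -424228/10027 + 21547/16889 = -6948734923/169346003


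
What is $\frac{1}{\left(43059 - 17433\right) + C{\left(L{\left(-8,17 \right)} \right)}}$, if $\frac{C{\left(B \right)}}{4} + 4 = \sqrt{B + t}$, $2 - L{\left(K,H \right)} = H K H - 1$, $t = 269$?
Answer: $\frac{12805}{327915378} - \frac{2 \sqrt{646}}{163957689} \approx 3.874 \cdot 10^{-5}$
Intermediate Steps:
$L{\left(K,H \right)} = 3 - K H^{2}$ ($L{\left(K,H \right)} = 2 - \left(H K H - 1\right) = 2 - \left(K H^{2} - 1\right) = 2 - \left(-1 + K H^{2}\right) = 3 - K H^{2}$)
$C{\left(B \right)} = -16 + 4 \sqrt{269 + B}$ ($C{\left(B \right)} = -16 + 4 \sqrt{B + 269} = -16 + 4 \sqrt{269 + B}$)
$\frac{1}{\left(43059 - 17433\right) + C{\left(L{\left(-8,17 \right)} \right)}} = \frac{1}{\left(43059 - 17433\right) - \left(16 - 4 \sqrt{269 - \left(-3 - 8 \cdot 17^{2}\right)}\right)} = \frac{1}{25626 - \left(16 - 4 \sqrt{269 - \left(-3 - 2312\right)}\right)} = \frac{1}{25626 - \left(16 - 4 \sqrt{269 + \left(3 + 2312\right)}\right)} = \frac{1}{25626 - \left(16 - 4 \sqrt{269 + 2315}\right)} = \frac{1}{25626 - \left(16 - 4 \sqrt{2584}\right)} = \frac{1}{25626 - \left(16 - 4 \cdot 2 \sqrt{646}\right)} = \frac{1}{25626 - \left(16 - 8 \sqrt{646}\right)} = \frac{1}{25610 + 8 \sqrt{646}}$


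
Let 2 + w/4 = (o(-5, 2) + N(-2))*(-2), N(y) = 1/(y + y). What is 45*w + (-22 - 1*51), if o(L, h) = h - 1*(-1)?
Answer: -1423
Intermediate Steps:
N(y) = 1/(2*y)
o(L, h) = 1 + h (o(L, h) = h + 1 = 1 + h)
w = -30 (w = -8 + 4*(((1 + 2) + (1/2)/(-2))*(-2)) = -8 + 4*((3 + (1/2)*(-1/2))*(-2)) = -8 + 4*((3 - 1/4)*(-2)) = -8 + 4*((11/4)*(-2)) = -8 + 4*(-11/2) = -8 - 22 = -30)
45*w + (-22 - 1*51) = 45*(-30) + (-22 - 1*51) = -1350 + (-22 - 51) = -1350 - 73 = -1423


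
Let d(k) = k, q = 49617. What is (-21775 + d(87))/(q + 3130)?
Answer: -21688/52747 ≈ -0.41117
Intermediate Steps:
(-21775 + d(87))/(q + 3130) = (-21775 + 87)/(49617 + 3130) = -21688/52747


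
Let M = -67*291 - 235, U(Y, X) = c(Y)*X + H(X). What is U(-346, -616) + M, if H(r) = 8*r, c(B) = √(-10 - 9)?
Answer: -24660 - 616*I*√19 ≈ -24660.0 - 2685.1*I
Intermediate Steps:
c(B) = I*√19 (c(B) = √(-19) = I*√19)
U(Y, X) = 8*X + I*X*√19 (U(Y, X) = (I*√19)*X + 8*X = I*X*√19 + 8*X = 8*X + I*X*√19)
M = -19732 (M = -19497 - 235 = -19732)
U(-346, -616) + M = -616*(8 + I*√19) - 19732 = (-4928 - 616*I*√19) - 19732 = -24660 - 616*I*√19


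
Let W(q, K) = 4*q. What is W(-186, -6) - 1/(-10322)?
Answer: -7679567/10322 ≈ -744.00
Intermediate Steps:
W(-186, -6) - 1/(-10322) = 4*(-186) - 1/(-10322) = -744 - 1*(-1/10322) = -744 + 1/10322 = -7679567/10322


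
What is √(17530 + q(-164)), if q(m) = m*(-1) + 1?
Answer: √17695 ≈ 133.02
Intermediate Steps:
q(m) = 1 - m (q(m) = -m + 1 = 1 - m)
√(17530 + q(-164)) = √(17530 + (1 - 1*(-164))) = √(17530 + (1 + 164)) = √(17530 + 165) = √17695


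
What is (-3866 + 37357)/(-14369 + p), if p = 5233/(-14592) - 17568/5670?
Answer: -51313570560/22020903769 ≈ -2.3302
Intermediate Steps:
p = -5296729/1532160 (p = 5233*(-1/14592) - 17568*1/5670 = -5233/14592 - 976/315 = -5296729/1532160 ≈ -3.4570)
(-3866 + 37357)/(-14369 + p) = (-3866 + 37357)/(-14369 - 5296729/1532160) = 33491/(-22020903769/1532160) = 33491*(-1532160/22020903769) = -51313570560/22020903769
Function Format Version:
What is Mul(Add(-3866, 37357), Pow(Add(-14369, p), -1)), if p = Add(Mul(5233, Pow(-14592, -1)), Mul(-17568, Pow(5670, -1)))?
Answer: Rational(-51313570560, 22020903769) ≈ -2.3302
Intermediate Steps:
p = Rational(-5296729, 1532160) (p = Add(Mul(5233, Rational(-1, 14592)), Mul(-17568, Rational(1, 5670))) = Add(Rational(-5233, 14592), Rational(-976, 315)) = Rational(-5296729, 1532160) ≈ -3.4570)
Mul(Add(-3866, 37357), Pow(Add(-14369, p), -1)) = Mul(Add(-3866, 37357), Pow(Add(-14369, Rational(-5296729, 1532160)), -1)) = Mul(33491, Pow(Rational(-22020903769, 1532160), -1)) = Mul(33491, Rational(-1532160, 22020903769)) = Rational(-51313570560, 22020903769)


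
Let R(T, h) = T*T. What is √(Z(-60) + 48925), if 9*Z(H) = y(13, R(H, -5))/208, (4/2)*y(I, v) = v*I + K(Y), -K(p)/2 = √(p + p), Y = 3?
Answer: √(1190943000 - 13*√6)/156 ≈ 221.22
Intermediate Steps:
R(T, h) = T²
K(p) = -2*√2*√p (K(p) = -2*√(p + p) = -2*√2*√p)
y(I, v) = -√6 + I*v/2 (y(I, v) = (v*I - 2*√2*√3)/2 = (I*v - 2*√6)/2 = (-2*√6 + I*v)/2 = -√6 + I*v/2)
Z(H) = -√6/1872 + H²/288 (Z(H) = ((-√6 + (½)*13*H²)/208)/9 = ((-√6 + 13*H²/2)*(1/208))/9 = (-√6/208 + H²/32)/9 = -√6/1872 + H²/288)
√(Z(-60) + 48925) = √((-√6/1872 + (1/288)*(-60)²) + 48925) = √((-√6/1872 + (1/288)*3600) + 48925) = √((-√6/1872 + 25/2) + 48925) = √((25/2 - √6/1872) + 48925) = √(97875/2 - √6/1872)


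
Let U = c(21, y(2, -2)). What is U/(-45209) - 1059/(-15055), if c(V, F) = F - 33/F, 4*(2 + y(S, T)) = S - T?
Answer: 47394571/680621495 ≈ 0.069634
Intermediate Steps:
y(S, T) = -2 - T/4 + S/4 (y(S, T) = -2 + (S - T)/4 = -2 + (-T/4 + S/4) = -2 - T/4 + S/4)
c(V, F) = F - 33/F
U = 32 (U = (-2 - 1/4*(-2) + (1/4)*2) - 33/(-2 - 1/4*(-2) + (1/4)*2) = (-2 + 1/2 + 1/2) - 33/(-2 + 1/2 + 1/2) = -1 - 33/(-1) = -1 - 33*(-1) = -1 + 33 = 32)
U/(-45209) - 1059/(-15055) = 32/(-45209) - 1059/(-15055) = 32*(-1/45209) - 1059*(-1/15055) = -32/45209 + 1059/15055 = 47394571/680621495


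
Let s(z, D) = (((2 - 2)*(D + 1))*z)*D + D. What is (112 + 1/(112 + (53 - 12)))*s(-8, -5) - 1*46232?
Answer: -7159181/153 ≈ -46792.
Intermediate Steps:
s(z, D) = D (s(z, D) = ((0*(1 + D))*z)*D + D = (0*z)*D + D = 0*D + D = 0 + D = D)
(112 + 1/(112 + (53 - 12)))*s(-8, -5) - 1*46232 = (112 + 1/(112 + (53 - 12)))*(-5) - 1*46232 = (112 + 1/(112 + 41))*(-5) - 46232 = (112 + 1/153)*(-5) - 46232 = (17137/153)*(-5) - 46232 = -85685/153 - 46232 = -7159181/153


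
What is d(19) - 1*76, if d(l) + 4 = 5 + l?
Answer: -56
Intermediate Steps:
d(l) = 1 + l (d(l) = -4 + (5 + l) = 1 + l)
d(19) - 1*76 = (1 + 19) - 1*76 = 20 - 76 = -56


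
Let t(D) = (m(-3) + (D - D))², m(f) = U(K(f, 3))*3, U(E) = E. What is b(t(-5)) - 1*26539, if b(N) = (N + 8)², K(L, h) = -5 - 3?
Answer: 314517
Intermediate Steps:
K(L, h) = -8
m(f) = -24 (m(f) = -8*3 = -24)
t(D) = 576 (t(D) = (-24 + (D - D))² = (-24 + 0)² = (-24)² = 576)
b(N) = (8 + N)²
b(t(-5)) - 1*26539 = (8 + 576)² - 1*26539 = 584² - 26539 = 341056 - 26539 = 314517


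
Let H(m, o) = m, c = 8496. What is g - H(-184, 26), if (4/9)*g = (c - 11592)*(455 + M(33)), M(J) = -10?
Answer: -3099686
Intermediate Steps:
g = -3099870 (g = 9*((8496 - 11592)*(455 - 10))/4 = 9*(-3096*445)/4 = (9/4)*(-1377720) = -3099870)
g - H(-184, 26) = -3099870 - 1*(-184) = -3099870 + 184 = -3099686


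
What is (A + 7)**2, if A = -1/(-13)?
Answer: 8464/169 ≈ 50.083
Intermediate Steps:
A = 1/13 (A = -1*(-1/13) = 1/13 ≈ 0.076923)
(A + 7)**2 = (1/13 + 7)**2 = (92/13)**2 = 8464/169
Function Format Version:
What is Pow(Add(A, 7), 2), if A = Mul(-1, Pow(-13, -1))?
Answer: Rational(8464, 169) ≈ 50.083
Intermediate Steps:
A = Rational(1, 13) (A = Mul(-1, Rational(-1, 13)) = Rational(1, 13) ≈ 0.076923)
Pow(Add(A, 7), 2) = Pow(Add(Rational(1, 13), 7), 2) = Pow(Rational(92, 13), 2) = Rational(8464, 169)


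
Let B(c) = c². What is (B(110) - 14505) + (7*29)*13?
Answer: 234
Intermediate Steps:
(B(110) - 14505) + (7*29)*13 = (110² - 14505) + (7*29)*13 = (12100 - 14505) + 203*13 = -2405 + 2639 = 234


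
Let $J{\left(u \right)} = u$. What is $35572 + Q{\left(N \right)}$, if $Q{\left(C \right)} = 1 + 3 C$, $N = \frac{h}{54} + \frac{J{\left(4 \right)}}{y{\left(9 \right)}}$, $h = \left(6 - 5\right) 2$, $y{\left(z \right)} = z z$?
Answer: $\frac{960478}{27} \approx 35573.0$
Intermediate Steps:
$y{\left(z \right)} = z^{2}$
$h = 2$ ($h = 1 \cdot 2 = 2$)
$N = \frac{7}{81}$ ($N = \frac{2}{54} + \frac{4}{9^{2}} = 2 \cdot \frac{1}{54} + \frac{4}{81} = \frac{1}{27} + 4 \cdot \frac{1}{81} = \frac{1}{27} + \frac{4}{81} = \frac{7}{81} \approx 0.08642$)
$35572 + Q{\left(N \right)} = 35572 + \left(1 + 3 \cdot \frac{7}{81}\right) = 35572 + \left(1 + \frac{7}{27}\right) = 35572 + \frac{34}{27} = \frac{960478}{27}$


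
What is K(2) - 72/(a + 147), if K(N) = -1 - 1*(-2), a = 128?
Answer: 203/275 ≈ 0.73818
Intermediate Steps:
K(N) = 1 (K(N) = -1 + 2 = 1)
K(2) - 72/(a + 147) = 1 - 72/(128 + 147) = 1 - 72/275 = 203/275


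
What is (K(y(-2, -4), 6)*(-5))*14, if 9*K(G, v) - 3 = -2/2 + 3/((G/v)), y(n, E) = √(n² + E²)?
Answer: -140/9 - 14*√5 ≈ -46.861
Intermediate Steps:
y(n, E) = √(E² + n²)
K(G, v) = 2/9 + v/(3*G) (K(G, v) = ⅓ + (-2/2 + 3/((G/v)))/9 = ⅓ + (-2*½ + 3*(v/G))/9 = ⅓ + (-1 + 3*v/G)/9 = ⅓ + (-⅑ + v/(3*G)) = 2/9 + v/(3*G))
(K(y(-2, -4), 6)*(-5))*14 = ((2/9 + (⅓)*6/√((-4)² + (-2)²))*(-5))*14 = ((2/9 + (⅓)*6/√(16 + 4))*(-5))*14 = ((2/9 + (⅓)*6/√20)*(-5))*14 = ((2/9 + (⅓)*6/(2*√5))*(-5))*14 = ((2/9 + (⅓)*6*(√5/10))*(-5))*14 = ((2/9 + √5/5)*(-5))*14 = (-10/9 - √5)*14 = -140/9 - 14*√5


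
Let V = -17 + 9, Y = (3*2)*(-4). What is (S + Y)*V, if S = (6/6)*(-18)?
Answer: 336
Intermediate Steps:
Y = -24 (Y = 6*(-4) = -24)
S = -18 (S = (6*(⅙))*(-18) = 1*(-18) = -18)
V = -8
(S + Y)*V = (-18 - 24)*(-8) = -42*(-8) = 336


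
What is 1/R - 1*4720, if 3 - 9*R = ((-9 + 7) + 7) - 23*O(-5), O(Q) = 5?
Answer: -533351/113 ≈ -4719.9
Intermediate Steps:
R = 113/9 (R = ⅓ - (((-9 + 7) + 7) - 23*5)/9 = ⅓ - ((-2 + 7) - 115)/9 = ⅓ - (5 - 115)/9 = ⅓ - ⅑*(-110) = ⅓ + 110/9 = 113/9 ≈ 12.556)
1/R - 1*4720 = 1/(113/9) - 1*4720 = 9/113 - 4720 = -533351/113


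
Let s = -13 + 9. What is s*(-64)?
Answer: 256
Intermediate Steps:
s = -4
s*(-64) = -4*(-64) = 256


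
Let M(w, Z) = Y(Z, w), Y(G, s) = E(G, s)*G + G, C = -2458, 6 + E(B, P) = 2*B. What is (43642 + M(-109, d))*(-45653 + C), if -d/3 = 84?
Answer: -8270762010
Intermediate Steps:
E(B, P) = -6 + 2*B
Y(G, s) = G + G*(-6 + 2*G) (Y(G, s) = (-6 + 2*G)*G + G = G*(-6 + 2*G) + G = G + G*(-6 + 2*G))
d = -252 (d = -3*84 = -252)
M(w, Z) = Z*(-5 + 2*Z)
(43642 + M(-109, d))*(-45653 + C) = (43642 - 252*(-5 + 2*(-252)))*(-45653 - 2458) = (43642 - 252*(-5 - 504))*(-48111) = (43642 - 252*(-509))*(-48111) = (43642 + 128268)*(-48111) = 171910*(-48111) = -8270762010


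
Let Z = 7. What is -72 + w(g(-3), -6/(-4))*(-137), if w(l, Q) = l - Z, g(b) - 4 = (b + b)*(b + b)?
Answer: -4593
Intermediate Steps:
g(b) = 4 + 4*b² (g(b) = 4 + (b + b)*(b + b) = 4 + (2*b)*(2*b) = 4 + 4*b²)
w(l, Q) = -7 + l (w(l, Q) = l - 1*7 = l - 7 = -7 + l)
-72 + w(g(-3), -6/(-4))*(-137) = -72 + (-7 + (4 + 4*(-3)²))*(-137) = -72 + (-7 + (4 + 4*9))*(-137) = -72 + (-7 + (4 + 36))*(-137) = -72 + (-7 + 40)*(-137) = -72 + 33*(-137) = -72 - 4521 = -4593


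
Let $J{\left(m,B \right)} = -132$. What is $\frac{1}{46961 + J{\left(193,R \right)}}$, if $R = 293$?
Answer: $\frac{1}{46829} \approx 2.1354 \cdot 10^{-5}$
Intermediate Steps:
$\frac{1}{46961 + J{\left(193,R \right)}} = \frac{1}{46961 - 132} = \frac{1}{46829}$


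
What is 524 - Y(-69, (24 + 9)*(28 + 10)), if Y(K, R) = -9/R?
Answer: 219035/418 ≈ 524.01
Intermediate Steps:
524 - Y(-69, (24 + 9)*(28 + 10)) = 524 - (-9)/((24 + 9)*(28 + 10)) = 524 - (-9)/(33*38) = 524 - (-9)/1254 = 524 - 1*(-3/418) = 524 + 3/418 = 219035/418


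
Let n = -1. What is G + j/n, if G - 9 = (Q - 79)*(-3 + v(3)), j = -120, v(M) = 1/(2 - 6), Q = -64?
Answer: 2375/4 ≈ 593.75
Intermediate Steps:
v(M) = -1/4 (v(M) = 1/(-4) = -1/4)
G = 1895/4 (G = 9 + (-64 - 79)*(-3 - 1/4) = 9 - 143*(-13/4) = 9 + 1859/4 = 1895/4 ≈ 473.75)
G + j/n = 1895/4 - 120/(-1) = 1895/4 - 1*(-120) = 1895/4 + 120 = 2375/4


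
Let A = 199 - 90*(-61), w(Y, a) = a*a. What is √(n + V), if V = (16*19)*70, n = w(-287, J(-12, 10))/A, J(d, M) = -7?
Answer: √688721541641/5689 ≈ 145.88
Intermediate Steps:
w(Y, a) = a²
A = 5689 (A = 199 + 5490 = 5689)
n = 49/5689 (n = (-7)²/5689 = 49*(1/5689) = 49/5689 ≈ 0.0086131)
V = 21280 (V = 304*70 = 21280)
√(n + V) = √(49/5689 + 21280) = √(121061969/5689) = √688721541641/5689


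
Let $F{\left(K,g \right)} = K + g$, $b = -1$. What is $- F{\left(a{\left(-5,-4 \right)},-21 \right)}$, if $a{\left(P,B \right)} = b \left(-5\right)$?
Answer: $16$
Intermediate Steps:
$a{\left(P,B \right)} = 5$ ($a{\left(P,B \right)} = \left(-1\right) \left(-5\right) = 5$)
$- F{\left(a{\left(-5,-4 \right)},-21 \right)} = - (5 - 21) = \left(-1\right) \left(-16\right) = 16$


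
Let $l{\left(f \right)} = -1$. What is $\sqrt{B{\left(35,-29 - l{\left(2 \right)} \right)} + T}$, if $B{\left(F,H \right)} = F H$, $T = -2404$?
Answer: $6 i \sqrt{94} \approx 58.172 i$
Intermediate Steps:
$\sqrt{B{\left(35,-29 - l{\left(2 \right)} \right)} + T} = \sqrt{35 \left(-29 - -1\right) - 2404} = \sqrt{35 \left(-29 + 1\right) - 2404} = \sqrt{35 \left(-28\right) - 2404} = \sqrt{-980 - 2404} = \sqrt{-3384} = 6 i \sqrt{94}$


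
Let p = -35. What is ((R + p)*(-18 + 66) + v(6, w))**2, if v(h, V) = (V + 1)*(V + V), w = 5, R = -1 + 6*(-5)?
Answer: 9659664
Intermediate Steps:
R = -31 (R = -1 - 30 = -31)
v(h, V) = 2*V*(1 + V) (v(h, V) = (1 + V)*(2*V) = 2*V*(1 + V))
((R + p)*(-18 + 66) + v(6, w))**2 = ((-31 - 35)*(-18 + 66) + 2*5*(1 + 5))**2 = (-66*48 + 2*5*6)**2 = (-3168 + 60)**2 = (-3108)**2 = 9659664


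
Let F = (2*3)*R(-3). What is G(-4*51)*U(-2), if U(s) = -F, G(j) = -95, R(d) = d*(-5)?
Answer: 8550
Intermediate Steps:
R(d) = -5*d
F = 90 (F = (2*3)*(-5*(-3)) = 6*15 = 90)
U(s) = -90 (U(s) = -1*90 = -90)
G(-4*51)*U(-2) = -95*(-90) = 8550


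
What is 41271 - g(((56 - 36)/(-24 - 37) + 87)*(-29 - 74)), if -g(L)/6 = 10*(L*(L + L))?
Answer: 35585755495911/3721 ≈ 9.5635e+9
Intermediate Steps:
g(L) = -120*L**2 (g(L) = -60*L*(L + L) = -60*L*(2*L) = -60*2*L**2 = -120*L**2)
41271 - g(((56 - 36)/(-24 - 37) + 87)*(-29 - 74)) = 41271 - (-120)*(((56 - 36)/(-24 - 37) + 87)*(-29 - 74))**2 = 41271 - (-120)*((20/(-61) + 87)*(-103))**2 = 41271 - (-120)*((20*(-1/61) + 87)*(-103))**2 = 41271 - (-120)*((-20/61 + 87)*(-103))**2 = 41271 - (-120)*((5287/61)*(-103))**2 = 41271 - (-120)*(-544561/61)**2 = 41271 - (-120)*296546682721/3721 = 41271 - 1*(-35585601926520/3721) = 41271 + 35585601926520/3721 = 35585755495911/3721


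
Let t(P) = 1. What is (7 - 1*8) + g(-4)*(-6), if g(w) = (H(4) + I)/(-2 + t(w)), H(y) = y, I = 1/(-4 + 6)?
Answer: 26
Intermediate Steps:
I = ½ (I = 1/2 = ½ ≈ 0.50000)
g(w) = -9/2 (g(w) = (4 + ½)/(-2 + 1) = (9/2)/(-1) = (9/2)*(-1) = -9/2)
(7 - 1*8) + g(-4)*(-6) = (7 - 1*8) - 9/2*(-6) = (7 - 8) + 27 = -1 + 27 = 26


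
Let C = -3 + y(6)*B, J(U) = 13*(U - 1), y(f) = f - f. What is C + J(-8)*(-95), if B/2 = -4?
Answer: 11112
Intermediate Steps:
y(f) = 0
B = -8 (B = 2*(-4) = -8)
J(U) = -13 + 13*U (J(U) = 13*(-1 + U) = -13 + 13*U)
C = -3 (C = -3 + 0*(-8) = -3 + 0 = -3)
C + J(-8)*(-95) = -3 + (-13 + 13*(-8))*(-95) = -3 + (-13 - 104)*(-95) = -3 - 117*(-95) = -3 + 11115 = 11112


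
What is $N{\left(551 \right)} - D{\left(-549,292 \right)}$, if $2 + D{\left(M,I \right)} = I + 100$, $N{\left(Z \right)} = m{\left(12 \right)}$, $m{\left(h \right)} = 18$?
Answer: $-372$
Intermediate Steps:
$N{\left(Z \right)} = 18$
$D{\left(M,I \right)} = 98 + I$ ($D{\left(M,I \right)} = -2 + \left(I + 100\right) = -2 + \left(100 + I\right) = 98 + I$)
$N{\left(551 \right)} - D{\left(-549,292 \right)} = 18 - \left(98 + 292\right) = 18 - 390 = -372$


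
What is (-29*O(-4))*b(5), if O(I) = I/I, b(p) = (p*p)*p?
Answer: -3625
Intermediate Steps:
b(p) = p³ (b(p) = p²*p = p³)
O(I) = 1
(-29*O(-4))*b(5) = -29*1*5³ = -29*125 = -3625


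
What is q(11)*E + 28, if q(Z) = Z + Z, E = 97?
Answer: 2162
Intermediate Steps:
q(Z) = 2*Z
q(11)*E + 28 = (2*11)*97 + 28 = 22*97 + 28 = 2134 + 28 = 2162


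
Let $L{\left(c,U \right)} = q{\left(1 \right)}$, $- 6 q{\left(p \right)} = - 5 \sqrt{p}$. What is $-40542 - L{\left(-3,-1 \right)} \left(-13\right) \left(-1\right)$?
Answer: $- \frac{243317}{6} \approx -40553.0$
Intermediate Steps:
$q{\left(p \right)} = \frac{5 \sqrt{p}}{6}$ ($q{\left(p \right)} = - \frac{\left(-5\right) \sqrt{p}}{6} = \frac{5 \sqrt{p}}{6}$)
$L{\left(c,U \right)} = \frac{5}{6}$ ($L{\left(c,U \right)} = \frac{5 \sqrt{1}}{6} = \frac{5}{6} \cdot 1 = \frac{5}{6}$)
$-40542 - L{\left(-3,-1 \right)} \left(-13\right) \left(-1\right) = -40542 - \frac{5}{6} \left(-13\right) \left(-1\right) = -40542 - \left(- \frac{65}{6}\right) \left(-1\right) = -40542 - \frac{65}{6} = - \frac{243317}{6}$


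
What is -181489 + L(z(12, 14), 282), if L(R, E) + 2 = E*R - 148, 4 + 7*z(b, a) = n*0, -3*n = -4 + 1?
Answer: -1272601/7 ≈ -1.8180e+5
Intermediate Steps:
n = 1 (n = -(-4 + 1)/3 = -⅓*(-3) = 1)
z(b, a) = -4/7 (z(b, a) = -4/7 + (1*0)/7 = -4/7 + (⅐)*0 = -4/7 + 0 = -4/7)
L(R, E) = -150 + E*R (L(R, E) = -2 + (E*R - 148) = -2 + (-148 + E*R) = -150 + E*R)
-181489 + L(z(12, 14), 282) = -181489 + (-150 + 282*(-4/7)) = -181489 + (-150 - 1128/7) = -181489 - 2178/7 = -1272601/7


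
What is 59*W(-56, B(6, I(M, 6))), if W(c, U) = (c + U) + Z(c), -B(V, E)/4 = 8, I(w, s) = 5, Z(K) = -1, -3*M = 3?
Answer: -5251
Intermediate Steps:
M = -1 (M = -⅓*3 = -1)
B(V, E) = -32 (B(V, E) = -4*8 = -32)
W(c, U) = -1 + U + c (W(c, U) = (c + U) - 1 = (U + c) - 1 = -1 + U + c)
59*W(-56, B(6, I(M, 6))) = 59*(-1 - 32 - 56) = 59*(-89) = -5251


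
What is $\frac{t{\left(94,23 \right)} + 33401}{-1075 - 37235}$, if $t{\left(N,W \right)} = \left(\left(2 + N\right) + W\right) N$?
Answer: $- \frac{44587}{38310} \approx -1.1638$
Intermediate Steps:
$t{\left(N,W \right)} = N \left(2 + N + W\right)$ ($t{\left(N,W \right)} = \left(2 + N + W\right) N = N \left(2 + N + W\right)$)
$\frac{t{\left(94,23 \right)} + 33401}{-1075 - 37235} = \frac{94 \left(2 + 94 + 23\right) + 33401}{-1075 - 37235} = \frac{94 \cdot 119 + 33401}{-38310} = \left(11186 + 33401\right) \left(- \frac{1}{38310}\right) = 44587 \left(- \frac{1}{38310}\right) = - \frac{44587}{38310}$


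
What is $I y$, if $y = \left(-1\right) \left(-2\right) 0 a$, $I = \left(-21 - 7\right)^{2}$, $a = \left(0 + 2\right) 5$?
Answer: $0$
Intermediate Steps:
$a = 10$ ($a = 2 \cdot 5 = 10$)
$I = 784$ ($I = \left(-28\right)^{2} = 784$)
$y = 0$ ($y = \left(-1\right) \left(-2\right) 0 \cdot 10 = 2 \cdot 0 \cdot 10 = 0 \cdot 10 = 0$)
$I y = 784 \cdot 0 = 0$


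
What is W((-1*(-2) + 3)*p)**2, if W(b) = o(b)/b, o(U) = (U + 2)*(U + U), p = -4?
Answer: 1296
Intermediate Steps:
o(U) = 2*U*(2 + U) (o(U) = (2 + U)*(2*U) = 2*U*(2 + U))
W(b) = 4 + 2*b (W(b) = (2*b*(2 + b))/b = 4 + 2*b)
W((-1*(-2) + 3)*p)**2 = (4 + 2*((-1*(-2) + 3)*(-4)))**2 = (4 + 2*((2 + 3)*(-4)))**2 = (4 + 2*(5*(-4)))**2 = (4 + 2*(-20))**2 = (4 - 40)**2 = (-36)**2 = 1296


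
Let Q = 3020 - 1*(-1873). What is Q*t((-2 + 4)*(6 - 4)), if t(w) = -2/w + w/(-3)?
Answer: -17941/2 ≈ -8970.5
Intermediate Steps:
Q = 4893 (Q = 3020 + 1873 = 4893)
t(w) = -2/w - w/3 (t(w) = -2/w + w*(-⅓) = -2/w - w/3)
Q*t((-2 + 4)*(6 - 4)) = 4893*(-2*1/((-2 + 4)*(6 - 4)) - (-2 + 4)*(6 - 4)/3) = 4893*(-2/(2*2) - 2*2/3) = 4893*(-2/4 - ⅓*4) = 4893*(-2*¼ - 4/3) = 4893*(-½ - 4/3) = 4893*(-11/6) = -17941/2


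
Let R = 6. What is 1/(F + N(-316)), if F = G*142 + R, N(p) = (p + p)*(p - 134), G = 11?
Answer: 1/285968 ≈ 3.4969e-6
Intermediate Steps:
N(p) = 2*p*(-134 + p) (N(p) = (2*p)*(-134 + p) = 2*p*(-134 + p))
F = 1568 (F = 11*142 + 6 = 1562 + 6 = 1568)
1/(F + N(-316)) = 1/(1568 + 2*(-316)*(-134 - 316)) = 1/(1568 + 2*(-316)*(-450)) = 1/(1568 + 284400) = 1/285968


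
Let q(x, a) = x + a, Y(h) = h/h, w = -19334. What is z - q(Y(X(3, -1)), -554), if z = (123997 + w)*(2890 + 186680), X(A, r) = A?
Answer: 19840965463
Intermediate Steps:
Y(h) = 1
z = 19840964910 (z = (123997 - 19334)*(2890 + 186680) = 104663*189570 = 19840964910)
q(x, a) = a + x
z - q(Y(X(3, -1)), -554) = 19840964910 - (-554 + 1) = 19840964910 - 1*(-553) = 19840964910 + 553 = 19840965463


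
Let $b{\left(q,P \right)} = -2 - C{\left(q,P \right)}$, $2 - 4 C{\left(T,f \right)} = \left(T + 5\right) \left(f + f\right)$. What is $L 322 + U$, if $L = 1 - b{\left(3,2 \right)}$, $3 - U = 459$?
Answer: $-1905$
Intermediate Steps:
$C{\left(T,f \right)} = \frac{1}{2} - \frac{f \left(5 + T\right)}{2}$ ($C{\left(T,f \right)} = \frac{1}{2} - \frac{\left(T + 5\right) \left(f + f\right)}{4} = \frac{1}{2} - \frac{\left(5 + T\right) 2 f}{4} = \frac{1}{2} - \frac{2 f \left(5 + T\right)}{4} = \frac{1}{2} - \frac{f \left(5 + T\right)}{2}$)
$U = -456$ ($U = 3 - 459 = -456$)
$b{\left(q,P \right)} = - \frac{5}{2} + \frac{5 P}{2} + \frac{P q}{2}$ ($b{\left(q,P \right)} = -2 - \left(\frac{1}{2} - \frac{5 P}{2} - \frac{q P}{2}\right) = -2 - \left(\frac{1}{2} - \frac{5 P}{2} - \frac{P q}{2}\right) = -2 + \left(- \frac{1}{2} + \frac{5 P}{2} + \frac{P q}{2}\right) = - \frac{5}{2} + \frac{5 P}{2} + \frac{P q}{2}$)
$L = - \frac{9}{2}$ ($L = 1 - \left(- \frac{5}{2} + \frac{5}{2} \cdot 2 + \frac{1}{2} \cdot 2 \cdot 3\right) = 1 - \left(- \frac{5}{2} + 5 + 3\right) = 1 - \frac{11}{2} = - \frac{9}{2} \approx -4.5$)
$L 322 + U = \left(- \frac{9}{2}\right) 322 - 456 = -1449 - 456 = -1905$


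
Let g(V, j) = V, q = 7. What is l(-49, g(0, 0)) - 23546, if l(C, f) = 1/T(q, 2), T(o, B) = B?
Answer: -47091/2 ≈ -23546.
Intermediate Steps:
l(C, f) = 1/2
l(-49, g(0, 0)) - 23546 = 1/2 - 23546 = -47091/2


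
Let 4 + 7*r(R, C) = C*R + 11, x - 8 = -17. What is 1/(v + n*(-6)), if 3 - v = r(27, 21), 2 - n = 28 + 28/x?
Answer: 3/175 ≈ 0.017143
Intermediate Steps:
x = -9 (x = 8 - 17 = -9)
n = -206/9 (n = 2 - (28 + 28/(-9)) = 2 - (28 + 28*(-⅑)) = 2 - (28 - 28/9) = 2 - 1*224/9 = 2 - 224/9 = -206/9 ≈ -22.889)
r(R, C) = 1 + C*R/7 (r(R, C) = -4/7 + (C*R + 11)/7 = -4/7 + (11 + C*R)/7 = -4/7 + (11/7 + C*R/7) = 1 + C*R/7)
v = -79 (v = 3 - (1 + (⅐)*21*27) = 3 - (1 + 81) = 3 - 1*82 = 3 - 82 = -79)
1/(v + n*(-6)) = 1/(-79 - 206/9*(-6)) = 1/(-79 + 412/3) = 1/(175/3) = 3/175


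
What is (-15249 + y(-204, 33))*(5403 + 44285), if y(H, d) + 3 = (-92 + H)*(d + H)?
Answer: 1757166432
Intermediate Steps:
y(H, d) = -3 + (-92 + H)*(H + d) (y(H, d) = -3 + (-92 + H)*(d + H) = -3 + (-92 + H)*(H + d))
(-15249 + y(-204, 33))*(5403 + 44285) = (-15249 + (-3 + (-204)**2 - 92*(-204) - 92*33 - 204*33))*(5403 + 44285) = (-15249 + (-3 + 41616 + 18768 - 3036 - 6732))*49688 = (-15249 + 50613)*49688 = 35364*49688 = 1757166432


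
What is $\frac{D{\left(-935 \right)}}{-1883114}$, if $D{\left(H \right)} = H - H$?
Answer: $0$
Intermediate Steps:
$D{\left(H \right)} = 0$
$\frac{D{\left(-935 \right)}}{-1883114} = \frac{0}{-1883114} = 0 \left(- \frac{1}{1883114}\right) = 0$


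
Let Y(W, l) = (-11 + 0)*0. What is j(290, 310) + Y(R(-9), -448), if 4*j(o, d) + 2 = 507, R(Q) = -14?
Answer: 505/4 ≈ 126.25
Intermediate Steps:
j(o, d) = 505/4 (j(o, d) = -½ + (¼)*507 = -½ + 507/4 = 505/4)
Y(W, l) = 0 (Y(W, l) = -11*0 = 0)
j(290, 310) + Y(R(-9), -448) = 505/4 + 0 = 505/4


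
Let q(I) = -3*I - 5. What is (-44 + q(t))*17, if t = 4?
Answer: -1037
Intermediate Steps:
q(I) = -5 - 3*I
(-44 + q(t))*17 = (-44 + (-5 - 3*4))*17 = (-44 + (-5 - 12))*17 = (-44 - 17)*17 = -61*17 = -1037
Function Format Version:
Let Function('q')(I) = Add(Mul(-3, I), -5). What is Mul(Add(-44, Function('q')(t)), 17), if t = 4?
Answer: -1037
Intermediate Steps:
Function('q')(I) = Add(-5, Mul(-3, I))
Mul(Add(-44, Function('q')(t)), 17) = Mul(Add(-44, Add(-5, Mul(-3, 4))), 17) = Mul(Add(-44, Add(-5, -12)), 17) = Mul(Add(-44, -17), 17) = Mul(-61, 17) = -1037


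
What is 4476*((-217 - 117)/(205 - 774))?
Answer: 1494984/569 ≈ 2627.4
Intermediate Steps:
4476*((-217 - 117)/(205 - 774)) = 4476*(-334/(-569)) = 4476*(-334*(-1/569)) = 4476*(334/569) = 1494984/569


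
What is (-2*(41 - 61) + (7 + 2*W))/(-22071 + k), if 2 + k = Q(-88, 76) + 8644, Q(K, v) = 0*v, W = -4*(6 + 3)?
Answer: 25/13429 ≈ 0.0018616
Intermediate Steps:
W = -36 (W = -4*9 = -36)
Q(K, v) = 0
k = 8642 (k = -2 + (0 + 8644) = -2 + 8644 = 8642)
(-2*(41 - 61) + (7 + 2*W))/(-22071 + k) = (-2*(41 - 61) + (7 + 2*(-36)))/(-22071 + 8642) = (-2*(-20) + (7 - 72))/(-13429) = (40 - 65)*(-1/13429) = -25*(-1/13429) = 25/13429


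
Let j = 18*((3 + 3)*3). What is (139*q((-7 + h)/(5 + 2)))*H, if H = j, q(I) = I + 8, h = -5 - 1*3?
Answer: 1846476/7 ≈ 2.6378e+5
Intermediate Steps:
h = -8 (h = -5 - 3 = -8)
q(I) = 8 + I
j = 324 (j = 18*(6*3) = 18*18 = 324)
H = 324
(139*q((-7 + h)/(5 + 2)))*H = (139*(8 + (-7 - 8)/(5 + 2)))*324 = (139*(8 - 15/7))*324 = (139*(41/7))*324 = (5699/7)*324 = 1846476/7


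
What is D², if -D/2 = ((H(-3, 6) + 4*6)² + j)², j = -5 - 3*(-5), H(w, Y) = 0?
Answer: 471683251264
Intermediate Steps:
j = 10 (j = -5 + 15 = 10)
D = -686792 (D = -2*((0 + 4*6)² + 10)² = -2*((0 + 24)² + 10)² = -2*(24² + 10)² = -2*(576 + 10)² = -2*586² = -2*343396 = -686792)
D² = (-686792)² = 471683251264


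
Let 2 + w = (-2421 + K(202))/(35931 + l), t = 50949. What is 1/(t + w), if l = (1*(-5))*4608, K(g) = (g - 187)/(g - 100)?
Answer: 438294/22329682109 ≈ 1.9628e-5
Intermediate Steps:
K(g) = (-187 + g)/(-100 + g)
l = -23040 (l = -5*4608 = -23040)
w = -958897/438294 (w = -2 + (-2421 + (-187 + 202)/(-100 + 202))/(35931 - 23040) = -2 + (-2421 + 15/102)/12891 = -2 + (-2421 + (1/102)*15)*(1/12891) = -2 + (-2421 + 5/34)*(1/12891) = -2 - 82309/34*1/12891 = -2 - 82309/438294 = -958897/438294 ≈ -2.1878)
1/(t + w) = 1/(50949 - 958897/438294) = 1/(22329682109/438294) = 438294/22329682109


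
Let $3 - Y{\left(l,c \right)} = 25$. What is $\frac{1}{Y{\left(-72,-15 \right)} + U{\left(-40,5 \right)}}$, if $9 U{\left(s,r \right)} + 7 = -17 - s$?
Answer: $- \frac{9}{182} \approx -0.049451$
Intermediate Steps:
$Y{\left(l,c \right)} = -22$ ($Y{\left(l,c \right)} = 3 - 25 = -22$)
$U{\left(s,r \right)} = - \frac{8}{3} - \frac{s}{9}$ ($U{\left(s,r \right)} = - \frac{7}{9} + \frac{-17 - s}{9} = - \frac{7}{9} - \left(\frac{17}{9} + \frac{s}{9}\right) = - \frac{8}{3} - \frac{s}{9}$)
$\frac{1}{Y{\left(-72,-15 \right)} + U{\left(-40,5 \right)}} = \frac{1}{-22 - - \frac{16}{9}} = \frac{1}{-22 + \left(- \frac{8}{3} + \frac{40}{9}\right)} = \frac{1}{-22 + \frac{16}{9}} = \frac{1}{- \frac{182}{9}} = - \frac{9}{182}$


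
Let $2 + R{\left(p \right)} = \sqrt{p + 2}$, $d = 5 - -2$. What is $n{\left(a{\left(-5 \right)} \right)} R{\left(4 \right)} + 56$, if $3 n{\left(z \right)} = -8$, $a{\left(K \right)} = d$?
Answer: $\frac{184}{3} - \frac{8 \sqrt{6}}{3} \approx 54.801$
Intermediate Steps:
$d = 7$ ($d = 5 + 2 = 7$)
$a{\left(K \right)} = 7$
$n{\left(z \right)} = - \frac{8}{3}$ ($n{\left(z \right)} = \frac{1}{3} \left(-8\right) = - \frac{8}{3}$)
$R{\left(p \right)} = -2 + \sqrt{2 + p}$ ($R{\left(p \right)} = -2 + \sqrt{p + 2} = -2 + \sqrt{2 + p}$)
$n{\left(a{\left(-5 \right)} \right)} R{\left(4 \right)} + 56 = - \frac{8 \left(-2 + \sqrt{2 + 4}\right)}{3} + 56 = - \frac{8 \left(-2 + \sqrt{6}\right)}{3} + 56 = \left(\frac{16}{3} - \frac{8 \sqrt{6}}{3}\right) + 56 = \frac{184}{3} - \frac{8 \sqrt{6}}{3}$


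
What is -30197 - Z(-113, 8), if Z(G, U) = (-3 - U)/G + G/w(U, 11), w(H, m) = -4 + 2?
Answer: -6837313/226 ≈ -30254.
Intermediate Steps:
w(H, m) = -2
Z(G, U) = -G/2 + (-3 - U)/G (Z(G, U) = (-3 - U)/G + G/(-2) = (-3 - U)/G + G*(-½) = (-3 - U)/G - G/2 = -G/2 + (-3 - U)/G)
-30197 - Z(-113, 8) = -30197 - (-3 - 1*8 - ½*(-113)²)/(-113) = -30197 - (-1)*(-3 - 8 - ½*12769)/113 = -30197 - (-1)*(-3 - 8 - 12769/2)/113 = -30197 - (-1)*(-12791)/(113*2) = -30197 - 1*12791/226 = -30197 - 12791/226 = -6837313/226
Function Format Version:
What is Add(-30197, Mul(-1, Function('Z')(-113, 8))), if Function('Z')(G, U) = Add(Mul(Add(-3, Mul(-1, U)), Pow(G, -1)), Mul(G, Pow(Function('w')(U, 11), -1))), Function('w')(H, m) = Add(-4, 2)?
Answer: Rational(-6837313, 226) ≈ -30254.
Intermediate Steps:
Function('w')(H, m) = -2
Function('Z')(G, U) = Add(Mul(Rational(-1, 2), G), Mul(Pow(G, -1), Add(-3, Mul(-1, U)))) (Function('Z')(G, U) = Add(Mul(Add(-3, Mul(-1, U)), Pow(G, -1)), Mul(G, Pow(-2, -1))) = Add(Mul(Pow(G, -1), Add(-3, Mul(-1, U))), Mul(G, Rational(-1, 2))) = Add(Mul(Pow(G, -1), Add(-3, Mul(-1, U))), Mul(Rational(-1, 2), G)) = Add(Mul(Rational(-1, 2), G), Mul(Pow(G, -1), Add(-3, Mul(-1, U)))))
Add(-30197, Mul(-1, Function('Z')(-113, 8))) = Add(-30197, Mul(-1, Mul(Pow(-113, -1), Add(-3, Mul(-1, 8), Mul(Rational(-1, 2), Pow(-113, 2)))))) = Add(-30197, Mul(-1, Mul(Rational(-1, 113), Add(-3, -8, Mul(Rational(-1, 2), 12769))))) = Add(-30197, Mul(-1, Mul(Rational(-1, 113), Add(-3, -8, Rational(-12769, 2))))) = Add(-30197, Mul(-1, Mul(Rational(-1, 113), Rational(-12791, 2)))) = Add(-30197, Mul(-1, Rational(12791, 226))) = Add(-30197, Rational(-12791, 226)) = Rational(-6837313, 226)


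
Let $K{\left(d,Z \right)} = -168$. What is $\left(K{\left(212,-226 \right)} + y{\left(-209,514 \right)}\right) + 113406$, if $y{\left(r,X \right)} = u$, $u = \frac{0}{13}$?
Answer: $113238$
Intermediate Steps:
$u = 0$ ($u = 0 \cdot \frac{1}{13} = 0$)
$y{\left(r,X \right)} = 0$
$\left(K{\left(212,-226 \right)} + y{\left(-209,514 \right)}\right) + 113406 = \left(-168 + 0\right) + 113406 = -168 + 113406 = 113238$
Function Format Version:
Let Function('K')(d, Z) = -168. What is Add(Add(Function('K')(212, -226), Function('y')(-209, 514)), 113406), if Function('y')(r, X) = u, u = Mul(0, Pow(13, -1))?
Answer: 113238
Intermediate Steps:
u = 0 (u = Mul(0, Rational(1, 13)) = 0)
Function('y')(r, X) = 0
Add(Add(Function('K')(212, -226), Function('y')(-209, 514)), 113406) = Add(Add(-168, 0), 113406) = Add(-168, 113406) = 113238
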